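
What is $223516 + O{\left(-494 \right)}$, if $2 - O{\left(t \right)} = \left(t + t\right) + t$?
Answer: $225000$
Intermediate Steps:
$O{\left(t \right)} = 2 - 3 t$ ($O{\left(t \right)} = 2 - \left(\left(t + t\right) + t\right) = 2 - \left(2 t + t\right) = 2 - 3 t$)
$223516 + O{\left(-494 \right)} = 223516 + \left(2 - -1482\right) = 223516 + \left(2 + 1482\right) = 223516 + 1484 = 225000$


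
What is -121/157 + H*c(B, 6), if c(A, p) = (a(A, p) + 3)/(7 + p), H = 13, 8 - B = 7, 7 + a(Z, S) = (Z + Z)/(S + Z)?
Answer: -4929/1099 ≈ -4.4850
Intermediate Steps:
a(Z, S) = -7 + 2*Z/(S + Z) (a(Z, S) = -7 + (Z + Z)/(S + Z) = -7 + (2*Z)/(S + Z) = -7 + 2*Z/(S + Z))
B = 1 (B = 8 - 1*7 = 8 - 7 = 1)
c(A, p) = (3 + (-7*p - 5*A)/(A + p))/(7 + p) (c(A, p) = ((-7*p - 5*A)/(p + A) + 3)/(7 + p) = ((-7*p - 5*A)/(A + p) + 3)/(7 + p) = (3 + (-7*p - 5*A)/(A + p))/(7 + p))
-121/157 + H*c(B, 6) = -121/157 + 13*(2*(-1*1 - 2*6)/((7 + 6)*(1 + 6))) = -121*1/157 + 13*(2*(-1 - 12)/(13*7)) = -121/157 + 13*(2*(1/13)*(⅐)*(-13)) = -121/157 + 13*(-2/7) = -121/157 - 26/7 = -4929/1099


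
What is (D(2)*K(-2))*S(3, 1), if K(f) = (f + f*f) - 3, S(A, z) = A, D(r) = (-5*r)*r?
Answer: 60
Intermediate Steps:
D(r) = -5*r²
K(f) = -3 + f + f² (K(f) = (f + f²) - 3 = -3 + f + f²)
(D(2)*K(-2))*S(3, 1) = ((-5*2²)*(-3 - 2 + (-2)²))*3 = ((-5*4)*(-3 - 2 + 4))*3 = -20*(-1)*3 = 20*3 = 60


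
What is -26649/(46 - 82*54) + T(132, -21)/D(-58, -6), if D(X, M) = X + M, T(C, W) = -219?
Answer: 190371/20032 ≈ 9.5033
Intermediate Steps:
D(X, M) = M + X
-26649/(46 - 82*54) + T(132, -21)/D(-58, -6) = -26649/(46 - 82*54) - 219/(-6 - 58) = -26649/(46 - 4428) - 219/(-64) = -26649/(-4382) - 219*(-1/64) = -26649*(-1/4382) + 219/64 = 3807/626 + 219/64 = 190371/20032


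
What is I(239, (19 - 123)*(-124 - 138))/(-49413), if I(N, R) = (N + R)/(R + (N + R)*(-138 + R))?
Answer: -27487/36822558606834 ≈ -7.4647e-10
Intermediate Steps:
I(N, R) = (N + R)/(R + (-138 + R)*(N + R))
I(239, (19 - 123)*(-124 - 138))/(-49413) = ((239 + (19 - 123)*(-124 - 138))/(((19 - 123)*(-124 - 138))**2 - 138*239 - 137*(19 - 123)*(-124 - 138) + 239*((19 - 123)*(-124 - 138))))/(-49413) = ((239 - 104*(-262))/((-104*(-262))**2 - 32982 - (-14248)*(-262) + 239*(-104*(-262))))*(-1/49413) = ((239 + 27248)/(27248**2 - 32982 - 137*27248 + 239*27248))*(-1/49413) = (27487/(742453504 - 32982 - 3732976 + 6512272))*(-1/49413) = (27487/745199818)*(-1/49413) = -27487/36822558606834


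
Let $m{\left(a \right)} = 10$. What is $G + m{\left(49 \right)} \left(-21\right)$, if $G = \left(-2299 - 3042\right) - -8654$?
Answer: $3103$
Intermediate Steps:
$G = 3313$ ($G = -5341 + 8654 = 3313$)
$G + m{\left(49 \right)} \left(-21\right) = 3313 + 10 \left(-21\right) = 3313 - 210 = 3103$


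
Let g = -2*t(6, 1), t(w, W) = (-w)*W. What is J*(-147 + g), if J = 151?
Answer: -20385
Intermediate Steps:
t(w, W) = -W*w
g = 12 (g = -(-2)*6 = -2*(-6) = 12)
J*(-147 + g) = 151*(-147 + 12) = 151*(-135) = -20385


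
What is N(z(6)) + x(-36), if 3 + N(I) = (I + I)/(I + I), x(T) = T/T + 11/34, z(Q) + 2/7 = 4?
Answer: -23/34 ≈ -0.67647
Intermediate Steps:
z(Q) = 26/7 (z(Q) = -2/7 + 4 = 26/7)
x(T) = 45/34 (x(T) = 1 + 11*(1/34) = 1 + 11/34 = 45/34)
N(I) = -2 (N(I) = -3 + (I + I)/(I + I) = -3 + (2*I)/((2*I)) = -3 + (2*I)*(1/(2*I)) = -3 + 1 = -2)
N(z(6)) + x(-36) = -2 + 45/34 = -23/34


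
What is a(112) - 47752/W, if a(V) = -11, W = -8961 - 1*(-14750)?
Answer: -111431/5789 ≈ -19.249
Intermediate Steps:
W = 5789 (W = -8961 + 14750 = 5789)
a(112) - 47752/W = -11 - 47752/5789 = -111431/5789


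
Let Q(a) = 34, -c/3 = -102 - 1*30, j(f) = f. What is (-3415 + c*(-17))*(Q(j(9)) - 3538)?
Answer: 35555088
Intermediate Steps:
c = 396 (c = -3*(-102 - 1*30) = -3*(-102 - 30) = -3*(-132) = 396)
(-3415 + c*(-17))*(Q(j(9)) - 3538) = (-3415 + 396*(-17))*(34 - 3538) = (-3415 - 6732)*(-3504) = -10147*(-3504) = 35555088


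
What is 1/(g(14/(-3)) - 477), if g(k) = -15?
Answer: -1/492 ≈ -0.0020325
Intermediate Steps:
1/(g(14/(-3)) - 477) = 1/(-15 - 477) = 1/(-492) = -1/492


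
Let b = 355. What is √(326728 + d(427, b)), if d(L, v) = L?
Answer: √327155 ≈ 571.97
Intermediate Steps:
√(326728 + d(427, b)) = √(326728 + 427) = √327155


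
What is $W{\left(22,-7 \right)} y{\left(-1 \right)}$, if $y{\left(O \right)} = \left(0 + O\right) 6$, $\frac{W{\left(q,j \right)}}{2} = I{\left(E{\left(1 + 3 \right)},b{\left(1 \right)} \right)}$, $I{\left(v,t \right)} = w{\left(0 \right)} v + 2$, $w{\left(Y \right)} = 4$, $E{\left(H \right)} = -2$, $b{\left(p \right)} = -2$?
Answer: $72$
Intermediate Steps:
$I{\left(v,t \right)} = 2 + 4 v$ ($I{\left(v,t \right)} = 4 v + 2 = 2 + 4 v$)
$W{\left(q,j \right)} = -12$ ($W{\left(q,j \right)} = 2 \left(2 + 4 \left(-2\right)\right) = 2 \left(2 - 8\right) = 2 \left(-6\right) = -12$)
$y{\left(O \right)} = 6 O$ ($y{\left(O \right)} = O 6 = 6 O$)
$W{\left(22,-7 \right)} y{\left(-1 \right)} = - 12 \cdot 6 \left(-1\right) = \left(-12\right) \left(-6\right) = 72$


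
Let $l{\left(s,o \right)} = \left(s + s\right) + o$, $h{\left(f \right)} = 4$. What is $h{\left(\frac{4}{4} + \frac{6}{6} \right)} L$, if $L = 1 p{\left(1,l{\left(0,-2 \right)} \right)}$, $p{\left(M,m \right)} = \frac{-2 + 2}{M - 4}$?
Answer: $0$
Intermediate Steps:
$l{\left(s,o \right)} = o + 2 s$ ($l{\left(s,o \right)} = 2 s + o = o + 2 s$)
$p{\left(M,m \right)} = 0$ ($p{\left(M,m \right)} = \frac{0}{-4 + M} = 0$)
$L = 0$ ($L = 1 \cdot 0 = 0$)
$h{\left(\frac{4}{4} + \frac{6}{6} \right)} L = 4 \cdot 0 = 0$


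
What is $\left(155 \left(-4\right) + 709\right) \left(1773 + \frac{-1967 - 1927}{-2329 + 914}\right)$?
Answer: $\frac{223629321}{1415} \approx 1.5804 \cdot 10^{5}$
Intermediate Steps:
$\left(155 \left(-4\right) + 709\right) \left(1773 + \frac{-1967 - 1927}{-2329 + 914}\right) = \left(-620 + 709\right) \left(1773 - \frac{3894}{-1415}\right) = 89 \left(1773 - - \frac{3894}{1415}\right) = 89 \left(1773 + \frac{3894}{1415}\right) = 89 \cdot \frac{2512689}{1415} = \frac{223629321}{1415}$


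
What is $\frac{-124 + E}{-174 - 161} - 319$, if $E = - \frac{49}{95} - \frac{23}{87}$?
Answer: $- \frac{882207917}{2768775} \approx -318.63$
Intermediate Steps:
$E = - \frac{6448}{8265}$ ($E = \left(-49\right) \frac{1}{95} - \frac{23}{87} = - \frac{49}{95} - \frac{23}{87} = - \frac{6448}{8265} \approx -0.78016$)
$\frac{-124 + E}{-174 - 161} - 319 = \frac{-124 - \frac{6448}{8265}}{-174 - 161} - 319 = - \frac{1031308}{8265 \left(-335\right)} - 319 = \left(- \frac{1031308}{8265}\right) \left(- \frac{1}{335}\right) - 319 = \frac{1031308}{2768775} - 319 = - \frac{882207917}{2768775}$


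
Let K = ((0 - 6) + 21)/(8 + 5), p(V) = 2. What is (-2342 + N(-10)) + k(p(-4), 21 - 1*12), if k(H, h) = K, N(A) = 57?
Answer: -29690/13 ≈ -2283.8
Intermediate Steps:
K = 15/13 (K = (-6 + 21)/13 = 15*(1/13) = 15/13 ≈ 1.1538)
k(H, h) = 15/13
(-2342 + N(-10)) + k(p(-4), 21 - 1*12) = (-2342 + 57) + 15/13 = -2285 + 15/13 = -29690/13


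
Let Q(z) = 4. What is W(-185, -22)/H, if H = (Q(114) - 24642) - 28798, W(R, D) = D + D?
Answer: 11/13359 ≈ 0.00082341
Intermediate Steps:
W(R, D) = 2*D
H = -53436 (H = (4 - 24642) - 28798 = -24638 - 28798 = -53436)
W(-185, -22)/H = (2*(-22))/(-53436) = -44*(-1/53436) = 11/13359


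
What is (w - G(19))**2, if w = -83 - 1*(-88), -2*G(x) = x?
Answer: 841/4 ≈ 210.25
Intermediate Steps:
G(x) = -x/2
w = 5 (w = -83 + 88 = 5)
(w - G(19))**2 = (5 - (-1)*19/2)**2 = (5 - 1*(-19/2))**2 = (5 + 19/2)**2 = (29/2)**2 = 841/4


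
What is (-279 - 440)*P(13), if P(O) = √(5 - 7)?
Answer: -719*I*√2 ≈ -1016.8*I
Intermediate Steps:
P(O) = I*√2 (P(O) = √(-2) = I*√2)
(-279 - 440)*P(13) = (-279 - 440)*(I*√2) = -719*I*√2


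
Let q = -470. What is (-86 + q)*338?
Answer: -187928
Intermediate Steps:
(-86 + q)*338 = (-86 - 470)*338 = -556*338 = -187928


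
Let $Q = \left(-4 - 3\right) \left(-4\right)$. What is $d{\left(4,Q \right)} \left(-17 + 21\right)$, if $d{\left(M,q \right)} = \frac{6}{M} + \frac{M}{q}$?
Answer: $\frac{46}{7} \approx 6.5714$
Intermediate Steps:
$Q = 28$ ($Q = \left(-7\right) \left(-4\right) = 28$)
$d{\left(4,Q \right)} \left(-17 + 21\right) = \left(\frac{6}{4} + \frac{4}{28}\right) \left(-17 + 21\right) = \left(6 \cdot \frac{1}{4} + 4 \cdot \frac{1}{28}\right) 4 = \left(\frac{3}{2} + \frac{1}{7}\right) 4 = \frac{23}{14} \cdot 4 = \frac{46}{7}$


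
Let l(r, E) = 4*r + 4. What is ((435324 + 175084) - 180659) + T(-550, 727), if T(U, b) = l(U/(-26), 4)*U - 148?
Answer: 4951213/13 ≈ 3.8086e+5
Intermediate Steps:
l(r, E) = 4 + 4*r
T(U, b) = -148 + U*(4 - 2*U/13) (T(U, b) = (4 + 4*(U/(-26)))*U - 148 = (4 + 4*(U*(-1/26)))*U - 148 = (4 + 4*(-U/26))*U - 148 = (4 - 2*U/13)*U - 148 = U*(4 - 2*U/13) - 148 = -148 + U*(4 - 2*U/13))
((435324 + 175084) - 180659) + T(-550, 727) = ((435324 + 175084) - 180659) + (-148 + (2/13)*(-550)*(26 - 1*(-550))) = (610408 - 180659) + (-148 + (2/13)*(-550)*(26 + 550)) = 429749 + (-148 + (2/13)*(-550)*576) = 429749 + (-148 - 633600/13) = 429749 - 635524/13 = 4951213/13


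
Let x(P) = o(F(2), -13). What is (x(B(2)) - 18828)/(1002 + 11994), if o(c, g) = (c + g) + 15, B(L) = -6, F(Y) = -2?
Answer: -523/361 ≈ -1.4488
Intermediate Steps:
o(c, g) = 15 + c + g
x(P) = 0 (x(P) = 15 - 2 - 13 = 0)
(x(B(2)) - 18828)/(1002 + 11994) = (0 - 18828)/(1002 + 11994) = -18828/12996 = -18828*1/12996 = -523/361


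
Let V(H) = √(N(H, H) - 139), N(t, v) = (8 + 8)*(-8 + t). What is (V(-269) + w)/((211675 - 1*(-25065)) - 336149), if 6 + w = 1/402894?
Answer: 2417363/40051289646 - I*√4571/99409 ≈ 6.0357e-5 - 0.00068011*I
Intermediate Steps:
N(t, v) = -128 + 16*t (N(t, v) = 16*(-8 + t) = -128 + 16*t)
w = -2417363/402894 (w = -6 + 1/402894 = -2417363/402894 ≈ -6.0000)
V(H) = √(-267 + 16*H) (V(H) = √((-128 + 16*H) - 139) = √(-267 + 16*H))
(V(-269) + w)/((211675 - 1*(-25065)) - 336149) = (√(-267 + 16*(-269)) - 2417363/402894)/((211675 - 1*(-25065)) - 336149) = (√(-267 - 4304) - 2417363/402894)/((211675 + 25065) - 336149) = (√(-4571) - 2417363/402894)/(236740 - 336149) = (I*√4571 - 2417363/402894)/(-99409) = (-2417363/402894 + I*√4571)*(-1/99409) = 2417363/40051289646 - I*√4571/99409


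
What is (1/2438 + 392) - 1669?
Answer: -3113325/2438 ≈ -1277.0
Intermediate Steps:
(1/2438 + 392) - 1669 = 955697/2438 - 1669 = -3113325/2438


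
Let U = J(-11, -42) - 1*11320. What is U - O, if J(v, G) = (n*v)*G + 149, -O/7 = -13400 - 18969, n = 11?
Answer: -232672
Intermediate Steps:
O = 226583 (O = -7*(-13400 - 18969) = -7*(-32369) = 226583)
J(v, G) = 149 + 11*G*v (J(v, G) = (11*v)*G + 149 = 11*G*v + 149 = 149 + 11*G*v)
U = -6089 (U = (149 + 11*(-42)*(-11)) - 1*11320 = (149 + 5082) - 11320 = 5231 - 11320 = -6089)
U - O = -6089 - 1*226583 = -6089 - 226583 = -232672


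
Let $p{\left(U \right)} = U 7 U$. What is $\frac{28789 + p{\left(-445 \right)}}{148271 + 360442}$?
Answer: $\frac{1414964}{508713} \approx 2.7815$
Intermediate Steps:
$p{\left(U \right)} = 7 U^{2}$ ($p{\left(U \right)} = 7 U U = 7 U^{2}$)
$\frac{28789 + p{\left(-445 \right)}}{148271 + 360442} = \frac{28789 + 7 \left(-445\right)^{2}}{148271 + 360442} = \frac{28789 + 7 \cdot 198025}{508713} = \left(28789 + 1386175\right) \frac{1}{508713} = 1414964 \cdot \frac{1}{508713} = \frac{1414964}{508713}$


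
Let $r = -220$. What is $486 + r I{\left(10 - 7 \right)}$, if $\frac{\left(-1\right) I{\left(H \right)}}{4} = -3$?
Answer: $-2154$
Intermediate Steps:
$I{\left(H \right)} = 12$ ($I{\left(H \right)} = \left(-4\right) \left(-3\right) = 12$)
$486 + r I{\left(10 - 7 \right)} = 486 - 2640 = -2154$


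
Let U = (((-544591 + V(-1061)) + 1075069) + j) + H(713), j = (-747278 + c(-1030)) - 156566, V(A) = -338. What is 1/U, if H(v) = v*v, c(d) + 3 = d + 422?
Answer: 1/134054 ≈ 7.4597e-6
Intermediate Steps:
c(d) = 419 + d (c(d) = -3 + (d + 422) = -3 + (422 + d) = 419 + d)
j = -904455 (j = (-747278 + (419 - 1030)) - 156566 = (-747278 - 611) - 156566 = -747889 - 156566 = -904455)
H(v) = v²
U = 134054 (U = (((-544591 - 338) + 1075069) - 904455) + 713² = ((-544929 + 1075069) - 904455) + 508369 = (530140 - 904455) + 508369 = -374315 + 508369 = 134054)
1/U = 1/134054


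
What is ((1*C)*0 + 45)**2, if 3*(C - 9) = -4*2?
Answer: 2025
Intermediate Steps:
C = 19/3 (C = 9 + (-4*2)/3 = 9 + (1/3)*(-8) = 9 - 8/3 = 19/3 ≈ 6.3333)
((1*C)*0 + 45)**2 = ((1*(19/3))*0 + 45)**2 = ((19/3)*0 + 45)**2 = (0 + 45)**2 = 45**2 = 2025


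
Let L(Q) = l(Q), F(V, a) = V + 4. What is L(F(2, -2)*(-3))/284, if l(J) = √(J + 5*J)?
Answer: 3*I*√3/142 ≈ 0.036593*I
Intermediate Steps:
F(V, a) = 4 + V
l(J) = √6*√J (l(J) = √(6*J) = √6*√J)
L(Q) = √6*√Q
L(F(2, -2)*(-3))/284 = (√6*√((4 + 2)*(-3)))/284 = (√6*√(6*(-3)))*(1/284) = (√6*√(-18))*(1/284) = (√6*(3*I*√2))*(1/284) = (6*I*√3)*(1/284) = 3*I*√3/142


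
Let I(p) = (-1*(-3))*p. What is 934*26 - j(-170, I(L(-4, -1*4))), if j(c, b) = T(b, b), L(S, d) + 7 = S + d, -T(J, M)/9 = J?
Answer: 23879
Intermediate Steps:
T(J, M) = -9*J
L(S, d) = -7 + S + d (L(S, d) = -7 + (S + d) = -7 + S + d)
I(p) = 3*p
j(c, b) = -9*b
934*26 - j(-170, I(L(-4, -1*4))) = 934*26 - (-9)*3*(-7 - 4 - 1*4) = 24284 - (-9)*3*(-7 - 4 - 4) = 24284 - (-9)*3*(-15) = 24284 - (-9)*(-45) = 24284 - 1*405 = 24284 - 405 = 23879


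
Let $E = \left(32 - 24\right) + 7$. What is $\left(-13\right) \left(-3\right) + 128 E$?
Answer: $1959$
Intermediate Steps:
$E = 15$ ($E = \left(32 - 24\right) + 7 = 8 + 7 = 15$)
$\left(-13\right) \left(-3\right) + 128 E = \left(-13\right) \left(-3\right) + 128 \cdot 15 = 39 + 1920 = 1959$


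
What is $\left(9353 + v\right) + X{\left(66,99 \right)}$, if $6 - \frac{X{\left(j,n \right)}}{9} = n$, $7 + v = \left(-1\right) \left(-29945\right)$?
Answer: $38454$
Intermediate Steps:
$v = 29938$ ($v = -7 - -29945 = -7 + 29945 = 29938$)
$X{\left(j,n \right)} = 54 - 9 n$
$\left(9353 + v\right) + X{\left(66,99 \right)} = \left(9353 + 29938\right) + \left(54 - 891\right) = 39291 + \left(54 - 891\right) = 39291 - 837 = 38454$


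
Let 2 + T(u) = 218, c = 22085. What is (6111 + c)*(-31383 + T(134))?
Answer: -878784732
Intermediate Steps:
T(u) = 216 (T(u) = -2 + 218 = 216)
(6111 + c)*(-31383 + T(134)) = (6111 + 22085)*(-31383 + 216) = 28196*(-31167) = -878784732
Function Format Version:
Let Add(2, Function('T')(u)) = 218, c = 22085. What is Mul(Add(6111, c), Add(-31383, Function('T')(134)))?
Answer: -878784732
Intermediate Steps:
Function('T')(u) = 216 (Function('T')(u) = Add(-2, 218) = 216)
Mul(Add(6111, c), Add(-31383, Function('T')(134))) = Mul(Add(6111, 22085), Add(-31383, 216)) = Mul(28196, -31167) = -878784732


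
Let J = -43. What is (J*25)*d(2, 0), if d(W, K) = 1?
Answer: -1075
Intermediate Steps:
(J*25)*d(2, 0) = -43*25*1 = -1075*1 = -1075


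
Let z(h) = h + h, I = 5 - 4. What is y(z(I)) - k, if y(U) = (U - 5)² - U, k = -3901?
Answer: 3908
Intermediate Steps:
I = 1
z(h) = 2*h
y(U) = (-5 + U)² - U
y(z(I)) - k = ((-5 + 2*1)² - 2) - 1*(-3901) = ((-5 + 2)² - 1*2) + 3901 = ((-3)² - 2) + 3901 = (9 - 2) + 3901 = 7 + 3901 = 3908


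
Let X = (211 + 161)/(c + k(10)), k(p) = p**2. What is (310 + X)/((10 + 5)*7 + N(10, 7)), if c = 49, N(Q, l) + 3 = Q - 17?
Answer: 46562/14155 ≈ 3.2894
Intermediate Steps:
N(Q, l) = -20 + Q (N(Q, l) = -3 + (Q - 17) = -3 + (-17 + Q) = -20 + Q)
X = 372/149 (X = (211 + 161)/(49 + 10**2) = 372/(49 + 100) = 372/149 ≈ 2.4966)
(310 + X)/((10 + 5)*7 + N(10, 7)) = (310 + 372/149)/((10 + 5)*7 + (-20 + 10)) = 46562/(149*(15*7 - 10)) = 46562/(149*(105 - 10)) = (46562/149)/95 = (46562/149)*(1/95) = 46562/14155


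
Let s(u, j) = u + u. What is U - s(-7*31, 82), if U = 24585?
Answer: 25019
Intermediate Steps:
s(u, j) = 2*u
U - s(-7*31, 82) = 24585 - 2*(-7*31) = 24585 - 2*(-217) = 24585 - 1*(-434) = 24585 + 434 = 25019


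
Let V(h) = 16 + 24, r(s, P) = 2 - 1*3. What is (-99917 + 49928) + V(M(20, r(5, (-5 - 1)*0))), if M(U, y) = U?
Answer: -49949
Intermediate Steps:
r(s, P) = -1 (r(s, P) = 2 - 3 = -1)
V(h) = 40
(-99917 + 49928) + V(M(20, r(5, (-5 - 1)*0))) = (-99917 + 49928) + 40 = -49989 + 40 = -49949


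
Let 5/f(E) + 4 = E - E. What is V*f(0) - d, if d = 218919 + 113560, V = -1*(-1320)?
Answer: -334129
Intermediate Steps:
f(E) = -5/4 (f(E) = 5/(-4 + (E - E)) = 5/(-4 + 0) = 5/(-4) = 5*(-¼) = -5/4)
V = 1320
d = 332479
V*f(0) - d = 1320*(-5/4) - 1*332479 = -1650 - 332479 = -334129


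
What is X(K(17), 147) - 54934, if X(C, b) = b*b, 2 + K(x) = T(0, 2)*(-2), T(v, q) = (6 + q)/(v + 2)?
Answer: -33325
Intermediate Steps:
T(v, q) = (6 + q)/(2 + v)
K(x) = -10 (K(x) = -2 + ((6 + 2)/(2 + 0))*(-2) = -2 + (8/2)*(-2) = -2 + ((½)*8)*(-2) = -2 + 4*(-2) = -2 - 8 = -10)
X(C, b) = b²
X(K(17), 147) - 54934 = 147² - 54934 = 21609 - 54934 = -33325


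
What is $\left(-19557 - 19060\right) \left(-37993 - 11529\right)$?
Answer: $1912391074$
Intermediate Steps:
$\left(-19557 - 19060\right) \left(-37993 - 11529\right) = \left(-38617\right) \left(-49522\right) = 1912391074$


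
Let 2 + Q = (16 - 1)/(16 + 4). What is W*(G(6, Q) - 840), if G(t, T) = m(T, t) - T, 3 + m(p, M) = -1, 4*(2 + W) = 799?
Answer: -2666461/16 ≈ -1.6665e+5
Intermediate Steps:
W = 791/4 (W = -2 + (1/4)*799 = -2 + 799/4 = 791/4 ≈ 197.75)
Q = -5/4 (Q = -2 + (16 - 1)/(16 + 4) = -2 + 15/20 = -2 + 15*(1/20) = -2 + 3/4 = -5/4 ≈ -1.2500)
m(p, M) = -4 (m(p, M) = -3 - 1 = -4)
G(t, T) = -4 - T
W*(G(6, Q) - 840) = 791*((-4 - 1*(-5/4)) - 840)/4 = 791*((-4 + 5/4) - 840)/4 = 791*(-11/4 - 840)/4 = (791/4)*(-3371/4) = -2666461/16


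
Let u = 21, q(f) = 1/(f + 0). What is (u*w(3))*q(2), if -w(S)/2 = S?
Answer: -63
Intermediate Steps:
w(S) = -2*S
q(f) = 1/f
(u*w(3))*q(2) = (21*(-2*3))/2 = (21*(-6))*(1/2) = -126*1/2 = -63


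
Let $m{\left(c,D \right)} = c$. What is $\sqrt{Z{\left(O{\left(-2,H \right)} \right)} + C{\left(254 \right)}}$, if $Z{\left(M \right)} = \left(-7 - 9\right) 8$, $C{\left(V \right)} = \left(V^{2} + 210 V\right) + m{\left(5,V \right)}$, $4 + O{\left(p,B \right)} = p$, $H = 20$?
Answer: $11 \sqrt{973} \approx 343.12$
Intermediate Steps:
$O{\left(p,B \right)} = -4 + p$
$C{\left(V \right)} = 5 + V^{2} + 210 V$ ($C{\left(V \right)} = \left(V^{2} + 210 V\right) + 5 = 5 + V^{2} + 210 V$)
$Z{\left(M \right)} = -128$ ($Z{\left(M \right)} = \left(-16\right) 8 = -128$)
$\sqrt{Z{\left(O{\left(-2,H \right)} \right)} + C{\left(254 \right)}} = \sqrt{-128 + \left(5 + 254^{2} + 210 \cdot 254\right)} = \sqrt{-128 + \left(5 + 64516 + 53340\right)} = \sqrt{-128 + 117861} = \sqrt{117733} = 11 \sqrt{973}$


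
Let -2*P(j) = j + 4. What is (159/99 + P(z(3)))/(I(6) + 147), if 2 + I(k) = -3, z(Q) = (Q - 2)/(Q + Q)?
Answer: -21/6248 ≈ -0.0033611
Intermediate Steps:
z(Q) = (-2 + Q)/(2*Q) (z(Q) = (-2 + Q)/((2*Q)) = (-2 + Q)*(1/(2*Q)) = (-2 + Q)/(2*Q))
I(k) = -5 (I(k) = -2 - 3 = -5)
P(j) = -2 - j/2 (P(j) = -(j + 4)/2 = -(4 + j)/2 = -2 - j/2)
(159/99 + P(z(3)))/(I(6) + 147) = (159/99 + (-2 - (-2 + 3)/(4*3)))/(-5 + 147) = (159*(1/99) + (-2 - 1/(4*3)))/142 = (53/33 + (-2 - ½*⅙))/142 = (53/33 + (-2 - 1/12))/142 = (53/33 - 25/12)/142 = (1/142)*(-21/44) = -21/6248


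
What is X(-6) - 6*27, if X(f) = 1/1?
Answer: -161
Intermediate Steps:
X(f) = 1
X(-6) - 6*27 = 1 - 6*27 = 1 - 162 = -161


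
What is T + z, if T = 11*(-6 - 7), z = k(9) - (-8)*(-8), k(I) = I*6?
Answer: -153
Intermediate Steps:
k(I) = 6*I
z = -10 (z = 6*9 - (-8)*(-8) = 54 - 1*64 = 54 - 64 = -10)
T = -143 (T = 11*(-13) = -143)
T + z = -143 - 10 = -153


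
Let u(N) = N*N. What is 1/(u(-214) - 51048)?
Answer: -1/5252 ≈ -0.00019040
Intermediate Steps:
u(N) = N²
1/(u(-214) - 51048) = 1/((-214)² - 51048) = 1/(45796 - 51048) = 1/(-5252) = -1/5252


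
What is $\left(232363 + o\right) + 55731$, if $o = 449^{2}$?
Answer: $489695$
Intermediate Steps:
$o = 201601$
$\left(232363 + o\right) + 55731 = \left(232363 + 201601\right) + 55731 = 433964 + 55731 = 489695$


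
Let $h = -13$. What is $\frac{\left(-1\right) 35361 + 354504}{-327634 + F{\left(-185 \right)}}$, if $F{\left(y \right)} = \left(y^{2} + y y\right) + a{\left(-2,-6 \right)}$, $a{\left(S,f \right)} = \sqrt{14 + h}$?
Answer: $- \frac{319143}{259183} \approx -1.2313$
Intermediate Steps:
$a{\left(S,f \right)} = 1$ ($a{\left(S,f \right)} = \sqrt{14 - 13} = \sqrt{1} = 1$)
$F{\left(y \right)} = 1 + 2 y^{2}$ ($F{\left(y \right)} = \left(y^{2} + y y\right) + 1 = \left(y^{2} + y^{2}\right) + 1 = 2 y^{2} + 1 = 1 + 2 y^{2}$)
$\frac{\left(-1\right) 35361 + 354504}{-327634 + F{\left(-185 \right)}} = \frac{\left(-1\right) 35361 + 354504}{-327634 + \left(1 + 2 \left(-185\right)^{2}\right)} = \frac{-35361 + 354504}{-327634 + \left(1 + 2 \cdot 34225\right)} = \frac{319143}{-327634 + \left(1 + 68450\right)} = \frac{319143}{-327634 + 68451} = \frac{319143}{-259183} = 319143 \left(- \frac{1}{259183}\right) = - \frac{319143}{259183}$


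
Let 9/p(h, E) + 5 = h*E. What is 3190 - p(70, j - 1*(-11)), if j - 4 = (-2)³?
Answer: 1547141/485 ≈ 3190.0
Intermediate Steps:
j = -4 (j = 4 + (-2)³ = 4 - 8 = -4)
p(h, E) = 9/(-5 + E*h) (p(h, E) = 9/(-5 + h*E) = 9/(-5 + E*h))
3190 - p(70, j - 1*(-11)) = 3190 - 9/(-5 + (-4 - 1*(-11))*70) = 3190 - 9/(-5 + (-4 + 11)*70) = 3190 - 9/(-5 + 7*70) = 3190 - 9/(-5 + 490) = 3190 - 9/485 = 1547141/485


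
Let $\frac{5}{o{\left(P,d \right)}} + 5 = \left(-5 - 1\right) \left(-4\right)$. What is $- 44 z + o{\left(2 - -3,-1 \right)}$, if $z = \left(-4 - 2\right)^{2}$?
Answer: $- \frac{30091}{19} \approx -1583.7$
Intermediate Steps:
$o{\left(P,d \right)} = \frac{5}{19}$ ($o{\left(P,d \right)} = \frac{5}{-5 + \left(-5 - 1\right) \left(-4\right)} = \frac{5}{-5 - -24} = \frac{5}{-5 + 24} = \frac{5}{19}$)
$z = 36$ ($z = \left(-6\right)^{2} = 36$)
$- 44 z + o{\left(2 - -3,-1 \right)} = \left(-44\right) 36 + \frac{5}{19} = -1584 + \frac{5}{19} = - \frac{30091}{19}$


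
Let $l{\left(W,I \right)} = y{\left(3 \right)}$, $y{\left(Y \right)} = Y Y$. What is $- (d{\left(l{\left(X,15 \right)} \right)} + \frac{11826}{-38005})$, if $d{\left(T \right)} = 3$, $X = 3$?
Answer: $- \frac{102189}{38005} \approx -2.6888$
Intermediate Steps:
$y{\left(Y \right)} = Y^{2}$
$l{\left(W,I \right)} = 9$ ($l{\left(W,I \right)} = 3^{2} = 9$)
$- (d{\left(l{\left(X,15 \right)} \right)} + \frac{11826}{-38005}) = - (3 + \frac{11826}{-38005}) = - (3 + 11826 \left(- \frac{1}{38005}\right)) = - (3 - \frac{11826}{38005}) = \left(-1\right) \frac{102189}{38005} = - \frac{102189}{38005}$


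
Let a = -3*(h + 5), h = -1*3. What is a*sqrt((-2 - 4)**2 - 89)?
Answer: -6*I*sqrt(53) ≈ -43.681*I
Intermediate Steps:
h = -3
a = -6 (a = -3*(-3 + 5) = -3*2 = -6)
a*sqrt((-2 - 4)**2 - 89) = -6*sqrt((-2 - 4)**2 - 89) = -6*sqrt((-6)**2 - 89) = -6*sqrt(36 - 89) = -6*I*sqrt(53)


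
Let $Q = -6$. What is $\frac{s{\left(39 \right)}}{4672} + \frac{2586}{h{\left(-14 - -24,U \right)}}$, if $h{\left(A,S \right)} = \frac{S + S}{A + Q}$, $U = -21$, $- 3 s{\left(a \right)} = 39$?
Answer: $- \frac{8054619}{32704} \approx -246.29$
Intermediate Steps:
$s{\left(a \right)} = -13$ ($s{\left(a \right)} = \left(- \frac{1}{3}\right) 39 = -13$)
$h{\left(A,S \right)} = \frac{2 S}{-6 + A}$ ($h{\left(A,S \right)} = \frac{S + S}{A - 6} = \frac{2 S}{-6 + A}$)
$\frac{s{\left(39 \right)}}{4672} + \frac{2586}{h{\left(-14 - -24,U \right)}} = - \frac{13}{4672} + \frac{2586}{2 \left(-21\right) \frac{1}{-6 - -10}} = \left(-13\right) \frac{1}{4672} + \frac{2586}{2 \left(-21\right) \frac{1}{-6 + \left(-14 + 24\right)}} = - \frac{13}{4672} + \frac{2586}{2 \left(-21\right) \frac{1}{-6 + 10}} = - \frac{13}{4672} + \frac{2586}{2 \left(-21\right) \frac{1}{4}} = - \frac{13}{4672} + \frac{2586}{- \frac{21}{2}} = - \frac{13}{4672} + 2586 \left(- \frac{2}{21}\right) = - \frac{13}{4672} - \frac{1724}{7} = - \frac{8054619}{32704}$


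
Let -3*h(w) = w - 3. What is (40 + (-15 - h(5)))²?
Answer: 5929/9 ≈ 658.78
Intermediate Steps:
h(w) = 1 - w/3 (h(w) = -(w - 3)/3 = -(-3 + w)/3 = 1 - w/3)
(40 + (-15 - h(5)))² = (40 + (-15 - (1 - ⅓*5)))² = (40 + (-15 - (1 - 5/3)))² = (40 + (-15 - 1*(-⅔)))² = (40 + (-15 + ⅔))² = (40 - 43/3)² = (77/3)² = 5929/9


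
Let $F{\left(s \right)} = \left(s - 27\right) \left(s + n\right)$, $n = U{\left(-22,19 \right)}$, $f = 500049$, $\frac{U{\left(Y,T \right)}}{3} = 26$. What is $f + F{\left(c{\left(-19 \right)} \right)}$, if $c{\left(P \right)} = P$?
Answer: $497335$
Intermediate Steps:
$U{\left(Y,T \right)} = 78$ ($U{\left(Y,T \right)} = 3 \cdot 26 = 78$)
$n = 78$
$F{\left(s \right)} = \left(-27 + s\right) \left(78 + s\right)$ ($F{\left(s \right)} = \left(s - 27\right) \left(s + 78\right) = \left(-27 + s\right) \left(78 + s\right)$)
$f + F{\left(c{\left(-19 \right)} \right)} = 500049 + \left(-2106 + \left(-19\right)^{2} + 51 \left(-19\right)\right) = 500049 - 2714 = 497335$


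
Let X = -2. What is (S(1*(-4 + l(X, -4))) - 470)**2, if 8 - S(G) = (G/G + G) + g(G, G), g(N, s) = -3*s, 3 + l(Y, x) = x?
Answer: 235225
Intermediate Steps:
l(Y, x) = -3 + x
S(G) = 7 + 2*G (S(G) = 8 - ((G/G + G) - 3*G) = 8 - ((1 + G) - 3*G) = 8 - (1 - 2*G) = 8 + (-1 + 2*G) = 7 + 2*G)
(S(1*(-4 + l(X, -4))) - 470)**2 = ((7 + 2*(1*(-4 + (-3 - 4)))) - 470)**2 = ((7 + 2*(1*(-4 - 7))) - 470)**2 = ((7 + 2*(1*(-11))) - 470)**2 = ((7 + 2*(-11)) - 470)**2 = ((7 - 22) - 470)**2 = (-15 - 470)**2 = (-485)**2 = 235225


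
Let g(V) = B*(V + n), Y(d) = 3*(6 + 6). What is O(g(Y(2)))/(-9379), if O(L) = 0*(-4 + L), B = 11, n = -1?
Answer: 0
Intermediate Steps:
Y(d) = 36 (Y(d) = 3*12 = 36)
g(V) = -11 + 11*V (g(V) = 11*(V - 1) = 11*(-1 + V) = -11 + 11*V)
O(L) = 0
O(g(Y(2)))/(-9379) = 0/(-9379) = 0*(-1/9379) = 0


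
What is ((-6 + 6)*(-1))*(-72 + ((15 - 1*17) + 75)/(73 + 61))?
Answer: 0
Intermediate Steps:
((-6 + 6)*(-1))*(-72 + ((15 - 1*17) + 75)/(73 + 61)) = (0*(-1))*(-72 + ((15 - 17) + 75)/134) = 0*(-72 + (-2 + 75)*(1/134)) = 0*(-72 + 73*(1/134)) = 0*(-72 + 73/134) = 0*(-9575/134) = 0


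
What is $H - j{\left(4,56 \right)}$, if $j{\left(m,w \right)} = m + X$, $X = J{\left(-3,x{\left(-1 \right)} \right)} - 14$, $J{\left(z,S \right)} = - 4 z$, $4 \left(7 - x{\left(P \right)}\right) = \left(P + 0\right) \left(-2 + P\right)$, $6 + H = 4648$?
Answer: $4640$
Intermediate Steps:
$H = 4642$ ($H = -6 + 4648 = 4642$)
$x{\left(P \right)} = 7 - \frac{P \left(-2 + P\right)}{4}$ ($x{\left(P \right)} = 7 - \frac{\left(P + 0\right) \left(-2 + P\right)}{4} = 7 - \frac{P \left(-2 + P\right)}{4}$)
$X = -2$ ($X = \left(-4\right) \left(-3\right) - 14 = 12 - 14 = -2$)
$j{\left(m,w \right)} = -2 + m$ ($j{\left(m,w \right)} = m - 2 = -2 + m$)
$H - j{\left(4,56 \right)} = 4642 - \left(-2 + 4\right) = 4642 - 2 = 4640$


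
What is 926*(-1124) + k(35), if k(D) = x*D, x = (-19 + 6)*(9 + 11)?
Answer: -1049924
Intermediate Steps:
x = -260 (x = -13*20 = -260)
k(D) = -260*D
926*(-1124) + k(35) = 926*(-1124) - 260*35 = -1040824 - 9100 = -1049924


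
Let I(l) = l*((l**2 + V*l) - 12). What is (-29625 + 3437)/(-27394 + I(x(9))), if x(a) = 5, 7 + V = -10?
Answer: 13094/13877 ≈ 0.94358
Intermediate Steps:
V = -17 (V = -7 - 10 = -17)
I(l) = l*(-12 + l**2 - 17*l) (I(l) = l*((l**2 - 17*l) - 12) = l*(-12 + l**2 - 17*l))
(-29625 + 3437)/(-27394 + I(x(9))) = (-29625 + 3437)/(-27394 + 5*(-12 + 5**2 - 17*5)) = -26188/(-27394 + 5*(-12 + 25 - 85)) = -26188/(-27394 + 5*(-72)) = -26188/(-27394 - 360) = -26188/(-27754) = -26188*(-1/27754) = 13094/13877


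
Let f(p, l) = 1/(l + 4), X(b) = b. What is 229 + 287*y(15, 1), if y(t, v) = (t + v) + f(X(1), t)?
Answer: 91886/19 ≈ 4836.1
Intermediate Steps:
f(p, l) = 1/(4 + l)
y(t, v) = t + v + 1/(4 + t) (y(t, v) = (t + v) + 1/(4 + t) = t + v + 1/(4 + t))
229 + 287*y(15, 1) = 229 + 287*((1 + (4 + 15)*(15 + 1))/(4 + 15)) = 229 + 287*((1 + 19*16)/19) = 229 + 287*((1 + 304)/19) = 229 + 287*((1/19)*305) = 229 + 287*(305/19) = 229 + 87535/19 = 91886/19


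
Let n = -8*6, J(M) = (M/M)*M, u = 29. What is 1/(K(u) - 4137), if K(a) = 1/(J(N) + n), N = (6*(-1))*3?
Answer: -66/273043 ≈ -0.00024172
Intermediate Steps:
N = -18 (N = -6*3 = -18)
J(M) = M (J(M) = 1*M = M)
n = -48
K(a) = -1/66 (K(a) = 1/(-18 - 48) = 1/(-66) = -1/66)
1/(K(u) - 4137) = 1/(-1/66 - 4137) = 1/(-273043/66) = -66/273043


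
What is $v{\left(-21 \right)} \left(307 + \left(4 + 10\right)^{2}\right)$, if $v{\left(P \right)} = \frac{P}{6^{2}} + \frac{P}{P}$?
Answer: $\frac{2515}{12} \approx 209.58$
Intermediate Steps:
$v{\left(P \right)} = 1 + \frac{P}{36}$ ($v{\left(P \right)} = \frac{P}{36} + 1 = 1 + \frac{P}{36}$)
$v{\left(-21 \right)} \left(307 + \left(4 + 10\right)^{2}\right) = \left(1 + \frac{1}{36} \left(-21\right)\right) \left(307 + \left(4 + 10\right)^{2}\right) = \left(1 - \frac{7}{12}\right) \left(307 + 14^{2}\right) = \frac{5 \left(307 + 196\right)}{12} = \frac{5}{12} \cdot 503 = \frac{2515}{12}$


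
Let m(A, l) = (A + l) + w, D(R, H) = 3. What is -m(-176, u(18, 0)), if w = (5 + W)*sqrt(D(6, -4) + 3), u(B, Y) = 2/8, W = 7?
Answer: 703/4 - 12*sqrt(6) ≈ 146.36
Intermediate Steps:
u(B, Y) = 1/4 (u(B, Y) = 2*(1/8) = 1/4)
w = 12*sqrt(6) (w = (5 + 7)*sqrt(3 + 3) = 12*sqrt(6) ≈ 29.394)
m(A, l) = A + l + 12*sqrt(6) (m(A, l) = (A + l) + 12*sqrt(6) = A + l + 12*sqrt(6))
-m(-176, u(18, 0)) = -(-176 + 1/4 + 12*sqrt(6)) = -(-703/4 + 12*sqrt(6)) = 703/4 - 12*sqrt(6)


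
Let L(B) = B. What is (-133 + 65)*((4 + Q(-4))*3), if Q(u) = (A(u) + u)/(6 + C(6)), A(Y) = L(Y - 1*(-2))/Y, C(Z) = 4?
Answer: -3723/5 ≈ -744.60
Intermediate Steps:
A(Y) = (2 + Y)/Y (A(Y) = (Y - 1*(-2))/Y = (Y + 2)/Y = (2 + Y)/Y)
Q(u) = u/10 + (2 + u)/(10*u) (Q(u) = ((2 + u)/u + u)/(6 + 4) = (u + (2 + u)/u)/10 = (u + (2 + u)/u)*(1/10) = u/10 + (2 + u)/(10*u))
(-133 + 65)*((4 + Q(-4))*3) = (-133 + 65)*((4 + (1/10)*(2 - 4 + (-4)**2)/(-4))*3) = -68*(4 + (1/10)*(-1/4)*(2 - 4 + 16))*3 = -68*(4 + (1/10)*(-1/4)*14)*3 = -68*(4 - 7/20)*3 = -1241*3/5 = -68*219/20 = -3723/5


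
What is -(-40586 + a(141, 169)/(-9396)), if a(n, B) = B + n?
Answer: 190673183/4698 ≈ 40586.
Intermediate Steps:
-(-40586 + a(141, 169)/(-9396)) = -(-40586 + (169 + 141)/(-9396)) = -(-40586 + 310*(-1/9396)) = -(-40586 - 155/4698) = -1*(-190673183/4698) = 190673183/4698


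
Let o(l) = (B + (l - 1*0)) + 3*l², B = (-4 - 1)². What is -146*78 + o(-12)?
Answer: -10943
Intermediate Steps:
B = 25 (B = (-5)² = 25)
o(l) = 25 + l + 3*l² (o(l) = (25 + (l - 1*0)) + 3*l² = (25 + (l + 0)) + 3*l² = (25 + l) + 3*l² = 25 + l + 3*l²)
-146*78 + o(-12) = -146*78 + (25 - 12 + 3*(-12)²) = -11388 + (25 - 12 + 3*144) = -11388 + (25 - 12 + 432) = -11388 + 445 = -10943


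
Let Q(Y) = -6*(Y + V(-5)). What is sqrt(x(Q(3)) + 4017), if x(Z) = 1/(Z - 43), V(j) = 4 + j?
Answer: sqrt(12151370)/55 ≈ 63.380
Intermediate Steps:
Q(Y) = 6 - 6*Y (Q(Y) = -6*(Y + (4 - 5)) = -6*(Y - 1) = -6*(-1 + Y) = 6 - 6*Y)
x(Z) = 1/(-43 + Z)
sqrt(x(Q(3)) + 4017) = sqrt(1/(-43 + (6 - 6*3)) + 4017) = sqrt(1/(-43 + (6 - 18)) + 4017) = sqrt(1/(-43 - 12) + 4017) = sqrt(1/(-55) + 4017) = sqrt(-1/55 + 4017) = sqrt(220934/55) = sqrt(12151370)/55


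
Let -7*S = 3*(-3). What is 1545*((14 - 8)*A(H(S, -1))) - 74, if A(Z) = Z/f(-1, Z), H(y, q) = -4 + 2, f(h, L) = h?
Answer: 18466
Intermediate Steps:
S = 9/7 (S = -3*(-3)/7 = -⅐*(-9) = 9/7 ≈ 1.2857)
H(y, q) = -2
A(Z) = -Z (A(Z) = Z/(-1) = Z*(-1) = -Z)
1545*((14 - 8)*A(H(S, -1))) - 74 = 1545*((14 - 8)*(-1*(-2))) - 74 = 1545*(6*2) - 74 = 1545*12 - 74 = 18540 - 74 = 18466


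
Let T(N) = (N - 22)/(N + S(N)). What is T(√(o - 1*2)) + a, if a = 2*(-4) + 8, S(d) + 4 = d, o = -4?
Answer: 5/2 + I*√6 ≈ 2.5 + 2.4495*I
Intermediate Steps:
S(d) = -4 + d
T(N) = (-22 + N)/(-4 + 2*N) (T(N) = (N - 22)/(N + (-4 + N)) = (-22 + N)/(-4 + 2*N))
a = 0 (a = -8 + 8 = 0)
T(√(o - 1*2)) + a = (-22 + √(-4 - 1*2))/(2*(-2 + √(-4 - 1*2))) + 0 = (-22 + √(-4 - 2))/(2*(-2 + √(-4 - 2))) + 0 = (-22 + √(-6))/(2*(-2 + √(-6))) + 0 = (-22 + I*√6)/(2*(-2 + I*√6)) + 0 = (-22 + I*√6)/(2*(-2 + I*√6))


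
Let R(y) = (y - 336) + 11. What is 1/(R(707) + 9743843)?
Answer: 1/9744225 ≈ 1.0262e-7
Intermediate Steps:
R(y) = -325 + y (R(y) = (-336 + y) + 11 = -325 + y)
1/(R(707) + 9743843) = 1/((-325 + 707) + 9743843) = 1/(382 + 9743843) = 1/9744225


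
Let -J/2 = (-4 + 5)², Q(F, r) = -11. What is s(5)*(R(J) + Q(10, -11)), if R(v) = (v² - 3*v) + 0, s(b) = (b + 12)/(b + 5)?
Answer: -17/10 ≈ -1.7000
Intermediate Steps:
s(b) = (12 + b)/(5 + b)
J = -2 (J = -2*(-4 + 5)² = -2*1² = -2*1 = -2)
R(v) = v² - 3*v
s(5)*(R(J) + Q(10, -11)) = ((12 + 5)/(5 + 5))*(-2*(-3 - 2) - 11) = (17/10)*(-2*(-5) - 11) = ((⅒)*17)*(10 - 11) = (17/10)*(-1) = -17/10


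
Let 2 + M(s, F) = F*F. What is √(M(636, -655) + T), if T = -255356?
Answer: √173667 ≈ 416.73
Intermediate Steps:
M(s, F) = -2 + F² (M(s, F) = -2 + F*F = -2 + F²)
√(M(636, -655) + T) = √((-2 + (-655)²) - 255356) = √((-2 + 429025) - 255356) = √(429023 - 255356) = √173667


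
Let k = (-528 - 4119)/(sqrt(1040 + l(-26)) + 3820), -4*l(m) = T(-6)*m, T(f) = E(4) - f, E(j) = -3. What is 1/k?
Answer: -3820/4647 - sqrt(4238)/9294 ≈ -0.82904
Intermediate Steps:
T(f) = -3 - f
l(m) = -3*m/4 (l(m) = -(-3 - 1*(-6))*m/4 = -(-3 + 6)*m/4 = -3*m/4)
k = -4647/(3820 + sqrt(4238)/2) (k = (-528 - 4119)/(sqrt(1040 - 3/4*(-26)) + 3820) = -4647/(sqrt(1040 + 39/2) + 3820) = -4647/(sqrt(2119/2) + 3820) = -4647/(sqrt(4238)/2 + 3820) = -4647/(3820 + sqrt(4238)/2) ≈ -1.2062)
1/k = 1/(-35503080/29182681 + 4647*sqrt(4238)/29182681)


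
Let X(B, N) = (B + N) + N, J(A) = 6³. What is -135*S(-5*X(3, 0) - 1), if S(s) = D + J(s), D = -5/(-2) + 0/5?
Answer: -58995/2 ≈ -29498.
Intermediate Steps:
J(A) = 216
X(B, N) = B + 2*N
D = 5/2 (D = -5*(-½) + 0*(⅕) = 5/2 + 0 = 5/2 ≈ 2.5000)
S(s) = 437/2 (S(s) = 5/2 + 216 = 437/2)
-135*S(-5*X(3, 0) - 1) = -135*437/2 = -58995/2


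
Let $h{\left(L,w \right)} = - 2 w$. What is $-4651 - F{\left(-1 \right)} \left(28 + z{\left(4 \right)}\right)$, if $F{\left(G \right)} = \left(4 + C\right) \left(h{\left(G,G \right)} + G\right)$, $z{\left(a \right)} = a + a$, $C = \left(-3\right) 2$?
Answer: $-4579$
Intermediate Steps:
$C = -6$
$z{\left(a \right)} = 2 a$
$F{\left(G \right)} = 2 G$ ($F{\left(G \right)} = \left(4 - 6\right) \left(- 2 G + G\right) = - 2 \left(- G\right) = 2 G$)
$-4651 - F{\left(-1 \right)} \left(28 + z{\left(4 \right)}\right) = -4651 - 2 \left(-1\right) \left(28 + 2 \cdot 4\right) = -4651 - - 2 \left(28 + 8\right) = -4651 - \left(-2\right) 36 = -4651 - -72 = -4651 + 72 = -4579$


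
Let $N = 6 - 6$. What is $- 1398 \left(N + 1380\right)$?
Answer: $-1929240$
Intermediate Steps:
$N = 0$ ($N = 6 - 6 = 0$)
$- 1398 \left(N + 1380\right) = - 1398 \left(0 + 1380\right) = \left(-1398\right) 1380 = -1929240$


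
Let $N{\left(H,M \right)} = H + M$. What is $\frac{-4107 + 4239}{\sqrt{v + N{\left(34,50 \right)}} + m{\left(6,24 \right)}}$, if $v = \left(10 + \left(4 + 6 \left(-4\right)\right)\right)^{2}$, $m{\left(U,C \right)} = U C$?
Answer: $\frac{2376}{2569} - \frac{33 \sqrt{46}}{2569} \approx 0.83775$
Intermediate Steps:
$m{\left(U,C \right)} = C U$
$v = 100$ ($v = \left(10 + \left(4 - 24\right)\right)^{2} = \left(10 - 20\right)^{2} = \left(-10\right)^{2} = 100$)
$\frac{-4107 + 4239}{\sqrt{v + N{\left(34,50 \right)}} + m{\left(6,24 \right)}} = \frac{-4107 + 4239}{\sqrt{100 + \left(34 + 50\right)} + 24 \cdot 6} = \frac{132}{\sqrt{100 + 84} + 144} = \frac{132}{\sqrt{184} + 144} = \frac{132}{2 \sqrt{46} + 144} = \frac{132}{144 + 2 \sqrt{46}}$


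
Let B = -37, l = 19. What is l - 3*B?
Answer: 130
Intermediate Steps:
l - 3*B = 19 - 3*(-37) = 19 + 111 = 130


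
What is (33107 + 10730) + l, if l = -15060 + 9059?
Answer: 37836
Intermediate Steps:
l = -6001
(33107 + 10730) + l = (33107 + 10730) - 6001 = 43837 - 6001 = 37836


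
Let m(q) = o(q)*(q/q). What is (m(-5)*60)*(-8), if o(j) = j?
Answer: 2400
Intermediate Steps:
m(q) = q (m(q) = q*(q/q) = q*1 = q)
(m(-5)*60)*(-8) = -5*60*(-8) = -300*(-8) = 2400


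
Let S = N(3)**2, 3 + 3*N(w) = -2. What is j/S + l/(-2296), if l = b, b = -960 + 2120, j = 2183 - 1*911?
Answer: 3281951/7175 ≈ 457.41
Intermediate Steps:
N(w) = -5/3 (N(w) = -1 + (1/3)*(-2) = -1 - 2/3 = -5/3)
j = 1272 (j = 2183 - 911 = 1272)
S = 25/9 (S = (-5/3)**2 = 25/9 ≈ 2.7778)
b = 1160
l = 1160
j/S + l/(-2296) = 1272/(25/9) + 1160/(-2296) = 1272*(9/25) + 1160*(-1/2296) = 11448/25 - 145/287 = 3281951/7175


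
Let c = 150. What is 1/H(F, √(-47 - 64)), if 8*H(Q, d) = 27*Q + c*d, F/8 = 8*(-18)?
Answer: -2304/8981077 - 100*I*√111/80829693 ≈ -0.00025654 - 1.3034e-5*I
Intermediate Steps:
F = -1152 (F = 8*(8*(-18)) = 8*(-144) = -1152)
H(Q, d) = 27*Q/8 + 75*d/4 (H(Q, d) = (27*Q + 150*d)/8 = 27*Q/8 + 75*d/4)
1/H(F, √(-47 - 64)) = 1/((27/8)*(-1152) + 75*√(-47 - 64)/4) = 1/(-3888 + 75*√(-111)/4) = 1/(-3888 + 75*(I*√111)/4) = 1/(-3888 + 75*I*√111/4)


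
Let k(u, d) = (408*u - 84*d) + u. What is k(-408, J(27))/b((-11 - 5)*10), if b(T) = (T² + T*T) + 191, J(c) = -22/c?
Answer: -1501232/462519 ≈ -3.2458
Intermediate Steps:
k(u, d) = -84*d + 409*u (k(u, d) = (-84*d + 408*u) + u = -84*d + 409*u)
b(T) = 191 + 2*T² (b(T) = (T² + T²) + 191 = 2*T² + 191 = 191 + 2*T²)
k(-408, J(27))/b((-11 - 5)*10) = (-(-1848)/27 + 409*(-408))/(191 + 2*((-11 - 5)*10)²) = (-(-1848)/27 - 166872)/(191 + 2*(-16*10)²) = (-84*(-22/27) - 166872)/(191 + 2*(-160)²) = (616/9 - 166872)/(191 + 2*25600) = -1501232/(9*(191 + 51200)) = -1501232/9/51391 = -1501232/9*1/51391 = -1501232/462519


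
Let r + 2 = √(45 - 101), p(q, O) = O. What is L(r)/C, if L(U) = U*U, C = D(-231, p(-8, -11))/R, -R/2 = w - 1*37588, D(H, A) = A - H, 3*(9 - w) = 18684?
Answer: 87614*(1 - I*√14)²/55 ≈ -20709.0 - 11921.0*I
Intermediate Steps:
w = -6219 (w = 9 - ⅓*18684 = 9 - 6228 = -6219)
R = 87614 (R = -2*(-6219 - 1*37588) = -2*(-6219 - 37588) = -2*(-43807) = 87614)
C = 110/43807 (C = (-11 - 1*(-231))/87614 = (-11 + 231)*(1/87614) = 220*(1/87614) = 110/43807 ≈ 0.0025110)
r = -2 + 2*I*√14 (r = -2 + √(45 - 101) = -2 + √(-56) = -2 + 2*I*√14 ≈ -2.0 + 7.4833*I)
L(U) = U²
L(r)/C = (-2 + 2*I*√14)²/(110/43807) = (-2 + 2*I*√14)²*(43807/110) = 43807*(-2 + 2*I*√14)²/110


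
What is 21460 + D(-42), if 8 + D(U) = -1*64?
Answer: 21388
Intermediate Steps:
D(U) = -72 (D(U) = -8 - 1*64 = -8 - 64 = -72)
21460 + D(-42) = 21460 - 72 = 21388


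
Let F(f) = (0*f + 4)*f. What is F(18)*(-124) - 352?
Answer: -9280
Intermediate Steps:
F(f) = 4*f (F(f) = (0 + 4)*f = 4*f)
F(18)*(-124) - 352 = (4*18)*(-124) - 352 = 72*(-124) - 352 = -8928 - 352 = -9280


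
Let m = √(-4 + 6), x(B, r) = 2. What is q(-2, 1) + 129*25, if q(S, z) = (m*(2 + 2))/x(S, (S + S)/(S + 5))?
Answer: 3225 + 2*√2 ≈ 3227.8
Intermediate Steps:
m = √2 ≈ 1.4142
q(S, z) = 2*√2 (q(S, z) = (√2*(2 + 2))/2 = (√2*4)*(½) = (4*√2)*(½) = 2*√2)
q(-2, 1) + 129*25 = 2*√2 + 129*25 = 2*√2 + 3225 = 3225 + 2*√2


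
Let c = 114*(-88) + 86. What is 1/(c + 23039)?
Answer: 1/13093 ≈ 7.6377e-5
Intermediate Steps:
c = -9946 (c = -10032 + 86 = -9946)
1/(c + 23039) = 1/(-9946 + 23039) = 1/13093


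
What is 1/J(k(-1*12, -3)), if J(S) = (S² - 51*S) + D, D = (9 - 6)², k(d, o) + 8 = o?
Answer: 1/691 ≈ 0.0014472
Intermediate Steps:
k(d, o) = -8 + o
D = 9 (D = 3² = 9)
J(S) = 9 + S² - 51*S (J(S) = (S² - 51*S) + 9 = 9 + S² - 51*S)
1/J(k(-1*12, -3)) = 1/(9 + (-8 - 3)² - 51*(-8 - 3)) = 1/(9 + (-11)² - 51*(-11)) = 1/(9 + 121 + 561) = 1/691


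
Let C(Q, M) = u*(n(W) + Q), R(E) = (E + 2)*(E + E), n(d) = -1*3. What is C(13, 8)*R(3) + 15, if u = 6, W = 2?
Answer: 1815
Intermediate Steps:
n(d) = -3
R(E) = 2*E*(2 + E) (R(E) = (2 + E)*(2*E) = 2*E*(2 + E))
C(Q, M) = -18 + 6*Q (C(Q, M) = 6*(-3 + Q) = -18 + 6*Q)
C(13, 8)*R(3) + 15 = (-18 + 6*13)*(2*3*(2 + 3)) + 15 = (-18 + 78)*(2*3*5) + 15 = 60*30 + 15 = 1800 + 15 = 1815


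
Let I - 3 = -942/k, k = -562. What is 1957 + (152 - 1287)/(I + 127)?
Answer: 317586/163 ≈ 1948.4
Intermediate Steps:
I = 1314/281 (I = 3 - 942/(-562) = 3 - 942*(-1/562) = 3 + 471/281 = 1314/281 ≈ 4.6762)
1957 + (152 - 1287)/(I + 127) = 1957 + (152 - 1287)/(1314/281 + 127) = 1957 - 1135/37001/281 = 1957 - 1135*281/37001 = 1957 - 1405/163 = 317586/163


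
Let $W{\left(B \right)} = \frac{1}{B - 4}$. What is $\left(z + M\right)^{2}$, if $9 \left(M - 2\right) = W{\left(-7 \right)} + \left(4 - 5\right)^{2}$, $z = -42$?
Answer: $\frac{15602500}{9801} \approx 1591.9$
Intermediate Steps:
$W{\left(B \right)} = \frac{1}{-4 + B}$
$M = \frac{208}{99}$ ($M = 2 + \frac{\frac{1}{-4 - 7} + \left(4 - 5\right)^{2}}{9} = 2 + \frac{\frac{1}{-11} + \left(-1\right)^{2}}{9} = 2 + \frac{- \frac{1}{11} + 1}{9} = 2 + \frac{1}{9} \cdot \frac{10}{11} = 2 + \frac{10}{99} = \frac{208}{99} \approx 2.101$)
$\left(z + M\right)^{2} = \left(-42 + \frac{208}{99}\right)^{2} = \left(- \frac{3950}{99}\right)^{2} = \frac{15602500}{9801}$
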